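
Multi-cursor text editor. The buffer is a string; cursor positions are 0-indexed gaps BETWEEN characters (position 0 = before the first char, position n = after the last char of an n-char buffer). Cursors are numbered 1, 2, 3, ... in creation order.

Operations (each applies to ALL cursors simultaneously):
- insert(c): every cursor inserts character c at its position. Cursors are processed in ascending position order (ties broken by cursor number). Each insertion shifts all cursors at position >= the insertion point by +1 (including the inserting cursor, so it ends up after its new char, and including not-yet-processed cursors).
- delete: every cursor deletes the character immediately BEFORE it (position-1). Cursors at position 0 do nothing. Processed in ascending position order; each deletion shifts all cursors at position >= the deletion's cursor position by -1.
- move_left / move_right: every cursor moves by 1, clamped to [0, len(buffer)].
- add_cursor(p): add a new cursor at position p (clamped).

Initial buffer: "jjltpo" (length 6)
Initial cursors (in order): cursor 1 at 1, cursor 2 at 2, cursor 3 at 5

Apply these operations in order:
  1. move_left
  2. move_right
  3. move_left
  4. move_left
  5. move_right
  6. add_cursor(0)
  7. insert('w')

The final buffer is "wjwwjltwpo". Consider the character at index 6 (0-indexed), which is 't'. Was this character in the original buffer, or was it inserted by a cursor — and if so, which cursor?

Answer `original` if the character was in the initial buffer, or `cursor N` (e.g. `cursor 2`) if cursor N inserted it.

After op 1 (move_left): buffer="jjltpo" (len 6), cursors c1@0 c2@1 c3@4, authorship ......
After op 2 (move_right): buffer="jjltpo" (len 6), cursors c1@1 c2@2 c3@5, authorship ......
After op 3 (move_left): buffer="jjltpo" (len 6), cursors c1@0 c2@1 c3@4, authorship ......
After op 4 (move_left): buffer="jjltpo" (len 6), cursors c1@0 c2@0 c3@3, authorship ......
After op 5 (move_right): buffer="jjltpo" (len 6), cursors c1@1 c2@1 c3@4, authorship ......
After op 6 (add_cursor(0)): buffer="jjltpo" (len 6), cursors c4@0 c1@1 c2@1 c3@4, authorship ......
After op 7 (insert('w')): buffer="wjwwjltwpo" (len 10), cursors c4@1 c1@4 c2@4 c3@8, authorship 4.12...3..
Authorship (.=original, N=cursor N): 4 . 1 2 . . . 3 . .
Index 6: author = original

Answer: original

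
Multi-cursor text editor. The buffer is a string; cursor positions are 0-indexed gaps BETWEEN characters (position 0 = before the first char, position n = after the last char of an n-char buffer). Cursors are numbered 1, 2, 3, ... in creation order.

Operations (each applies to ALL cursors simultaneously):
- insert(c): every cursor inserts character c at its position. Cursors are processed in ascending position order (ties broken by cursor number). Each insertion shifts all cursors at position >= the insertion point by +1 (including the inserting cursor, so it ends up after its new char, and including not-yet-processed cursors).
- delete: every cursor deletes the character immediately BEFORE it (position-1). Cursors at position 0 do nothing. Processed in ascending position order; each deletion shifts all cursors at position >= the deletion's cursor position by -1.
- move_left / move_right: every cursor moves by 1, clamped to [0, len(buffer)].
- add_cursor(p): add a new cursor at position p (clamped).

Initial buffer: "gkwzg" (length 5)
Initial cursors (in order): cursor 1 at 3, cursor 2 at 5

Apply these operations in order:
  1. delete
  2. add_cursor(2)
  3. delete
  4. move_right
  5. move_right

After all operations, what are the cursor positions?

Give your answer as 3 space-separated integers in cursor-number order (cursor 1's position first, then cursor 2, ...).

Answer: 0 0 0

Derivation:
After op 1 (delete): buffer="gkz" (len 3), cursors c1@2 c2@3, authorship ...
After op 2 (add_cursor(2)): buffer="gkz" (len 3), cursors c1@2 c3@2 c2@3, authorship ...
After op 3 (delete): buffer="" (len 0), cursors c1@0 c2@0 c3@0, authorship 
After op 4 (move_right): buffer="" (len 0), cursors c1@0 c2@0 c3@0, authorship 
After op 5 (move_right): buffer="" (len 0), cursors c1@0 c2@0 c3@0, authorship 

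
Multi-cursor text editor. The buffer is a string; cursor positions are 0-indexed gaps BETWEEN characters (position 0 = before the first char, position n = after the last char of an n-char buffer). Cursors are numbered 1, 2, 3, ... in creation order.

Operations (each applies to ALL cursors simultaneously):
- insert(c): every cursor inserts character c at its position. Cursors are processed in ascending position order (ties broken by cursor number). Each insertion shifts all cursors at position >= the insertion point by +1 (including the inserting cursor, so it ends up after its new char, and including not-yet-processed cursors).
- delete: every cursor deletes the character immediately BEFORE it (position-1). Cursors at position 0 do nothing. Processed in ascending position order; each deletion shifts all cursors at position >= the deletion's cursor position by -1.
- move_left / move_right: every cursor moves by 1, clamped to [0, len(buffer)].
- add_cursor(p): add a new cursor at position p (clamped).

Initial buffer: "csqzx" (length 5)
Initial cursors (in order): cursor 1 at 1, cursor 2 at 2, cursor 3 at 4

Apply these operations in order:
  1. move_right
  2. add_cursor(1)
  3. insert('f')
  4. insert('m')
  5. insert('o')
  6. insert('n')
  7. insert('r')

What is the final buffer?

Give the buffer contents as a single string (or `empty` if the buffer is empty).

Answer: cfmonrsfmonrqfmonrzxfmonr

Derivation:
After op 1 (move_right): buffer="csqzx" (len 5), cursors c1@2 c2@3 c3@5, authorship .....
After op 2 (add_cursor(1)): buffer="csqzx" (len 5), cursors c4@1 c1@2 c2@3 c3@5, authorship .....
After op 3 (insert('f')): buffer="cfsfqfzxf" (len 9), cursors c4@2 c1@4 c2@6 c3@9, authorship .4.1.2..3
After op 4 (insert('m')): buffer="cfmsfmqfmzxfm" (len 13), cursors c4@3 c1@6 c2@9 c3@13, authorship .44.11.22..33
After op 5 (insert('o')): buffer="cfmosfmoqfmozxfmo" (len 17), cursors c4@4 c1@8 c2@12 c3@17, authorship .444.111.222..333
After op 6 (insert('n')): buffer="cfmonsfmonqfmonzxfmon" (len 21), cursors c4@5 c1@10 c2@15 c3@21, authorship .4444.1111.2222..3333
After op 7 (insert('r')): buffer="cfmonrsfmonrqfmonrzxfmonr" (len 25), cursors c4@6 c1@12 c2@18 c3@25, authorship .44444.11111.22222..33333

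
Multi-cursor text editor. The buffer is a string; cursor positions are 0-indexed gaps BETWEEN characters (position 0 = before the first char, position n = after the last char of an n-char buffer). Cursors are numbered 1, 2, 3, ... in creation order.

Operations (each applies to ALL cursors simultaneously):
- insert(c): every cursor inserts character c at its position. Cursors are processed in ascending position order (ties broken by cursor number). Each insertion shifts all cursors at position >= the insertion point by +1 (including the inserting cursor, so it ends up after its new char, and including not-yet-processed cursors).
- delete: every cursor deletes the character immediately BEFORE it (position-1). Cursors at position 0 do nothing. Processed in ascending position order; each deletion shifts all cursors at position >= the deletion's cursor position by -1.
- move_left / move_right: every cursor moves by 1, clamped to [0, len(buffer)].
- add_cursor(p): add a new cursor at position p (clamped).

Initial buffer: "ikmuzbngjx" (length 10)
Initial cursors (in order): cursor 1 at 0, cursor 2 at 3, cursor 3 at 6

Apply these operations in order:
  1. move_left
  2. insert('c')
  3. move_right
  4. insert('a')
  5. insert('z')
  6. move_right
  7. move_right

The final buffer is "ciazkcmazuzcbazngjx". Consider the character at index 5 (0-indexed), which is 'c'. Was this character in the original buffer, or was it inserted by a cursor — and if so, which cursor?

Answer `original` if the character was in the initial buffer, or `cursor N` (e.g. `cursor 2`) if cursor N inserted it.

Answer: cursor 2

Derivation:
After op 1 (move_left): buffer="ikmuzbngjx" (len 10), cursors c1@0 c2@2 c3@5, authorship ..........
After op 2 (insert('c')): buffer="cikcmuzcbngjx" (len 13), cursors c1@1 c2@4 c3@8, authorship 1..2...3.....
After op 3 (move_right): buffer="cikcmuzcbngjx" (len 13), cursors c1@2 c2@5 c3@9, authorship 1..2...3.....
After op 4 (insert('a')): buffer="ciakcmauzcbangjx" (len 16), cursors c1@3 c2@7 c3@12, authorship 1.1.2.2..3.3....
After op 5 (insert('z')): buffer="ciazkcmazuzcbazngjx" (len 19), cursors c1@4 c2@9 c3@15, authorship 1.11.2.22..3.33....
After op 6 (move_right): buffer="ciazkcmazuzcbazngjx" (len 19), cursors c1@5 c2@10 c3@16, authorship 1.11.2.22..3.33....
After op 7 (move_right): buffer="ciazkcmazuzcbazngjx" (len 19), cursors c1@6 c2@11 c3@17, authorship 1.11.2.22..3.33....
Authorship (.=original, N=cursor N): 1 . 1 1 . 2 . 2 2 . . 3 . 3 3 . . . .
Index 5: author = 2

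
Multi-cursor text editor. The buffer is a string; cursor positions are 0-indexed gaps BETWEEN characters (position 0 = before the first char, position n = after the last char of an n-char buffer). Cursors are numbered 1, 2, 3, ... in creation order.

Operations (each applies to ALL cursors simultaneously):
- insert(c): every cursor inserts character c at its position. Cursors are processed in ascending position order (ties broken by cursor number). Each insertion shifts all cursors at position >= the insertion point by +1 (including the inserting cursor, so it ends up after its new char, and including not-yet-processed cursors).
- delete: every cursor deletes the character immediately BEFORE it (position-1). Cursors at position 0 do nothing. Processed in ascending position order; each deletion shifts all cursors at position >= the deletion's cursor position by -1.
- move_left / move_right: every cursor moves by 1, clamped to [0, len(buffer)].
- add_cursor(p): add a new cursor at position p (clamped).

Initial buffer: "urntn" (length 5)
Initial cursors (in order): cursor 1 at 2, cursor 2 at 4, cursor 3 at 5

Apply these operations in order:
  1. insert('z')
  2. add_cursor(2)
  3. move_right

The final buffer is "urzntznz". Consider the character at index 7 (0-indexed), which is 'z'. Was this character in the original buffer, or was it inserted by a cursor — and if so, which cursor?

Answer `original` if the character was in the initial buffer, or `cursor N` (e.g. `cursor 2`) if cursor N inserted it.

After op 1 (insert('z')): buffer="urzntznz" (len 8), cursors c1@3 c2@6 c3@8, authorship ..1..2.3
After op 2 (add_cursor(2)): buffer="urzntznz" (len 8), cursors c4@2 c1@3 c2@6 c3@8, authorship ..1..2.3
After op 3 (move_right): buffer="urzntznz" (len 8), cursors c4@3 c1@4 c2@7 c3@8, authorship ..1..2.3
Authorship (.=original, N=cursor N): . . 1 . . 2 . 3
Index 7: author = 3

Answer: cursor 3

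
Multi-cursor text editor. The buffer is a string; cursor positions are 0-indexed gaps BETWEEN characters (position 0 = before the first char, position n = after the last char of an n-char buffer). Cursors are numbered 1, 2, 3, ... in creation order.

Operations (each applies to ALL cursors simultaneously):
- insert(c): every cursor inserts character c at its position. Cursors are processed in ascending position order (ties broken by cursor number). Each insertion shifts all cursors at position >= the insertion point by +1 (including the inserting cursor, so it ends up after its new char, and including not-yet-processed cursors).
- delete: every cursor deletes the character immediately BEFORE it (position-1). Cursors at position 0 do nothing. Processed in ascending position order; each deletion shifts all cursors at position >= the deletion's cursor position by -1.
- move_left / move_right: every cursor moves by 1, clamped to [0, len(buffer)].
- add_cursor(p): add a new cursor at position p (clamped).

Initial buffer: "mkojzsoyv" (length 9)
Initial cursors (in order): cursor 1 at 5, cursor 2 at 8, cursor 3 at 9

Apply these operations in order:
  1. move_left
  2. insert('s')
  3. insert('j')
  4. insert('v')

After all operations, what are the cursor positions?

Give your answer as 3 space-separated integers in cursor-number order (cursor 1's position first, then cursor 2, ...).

After op 1 (move_left): buffer="mkojzsoyv" (len 9), cursors c1@4 c2@7 c3@8, authorship .........
After op 2 (insert('s')): buffer="mkojszsosysv" (len 12), cursors c1@5 c2@9 c3@11, authorship ....1...2.3.
After op 3 (insert('j')): buffer="mkojsjzsosjysjv" (len 15), cursors c1@6 c2@11 c3@14, authorship ....11...22.33.
After op 4 (insert('v')): buffer="mkojsjvzsosjvysjvv" (len 18), cursors c1@7 c2@13 c3@17, authorship ....111...222.333.

Answer: 7 13 17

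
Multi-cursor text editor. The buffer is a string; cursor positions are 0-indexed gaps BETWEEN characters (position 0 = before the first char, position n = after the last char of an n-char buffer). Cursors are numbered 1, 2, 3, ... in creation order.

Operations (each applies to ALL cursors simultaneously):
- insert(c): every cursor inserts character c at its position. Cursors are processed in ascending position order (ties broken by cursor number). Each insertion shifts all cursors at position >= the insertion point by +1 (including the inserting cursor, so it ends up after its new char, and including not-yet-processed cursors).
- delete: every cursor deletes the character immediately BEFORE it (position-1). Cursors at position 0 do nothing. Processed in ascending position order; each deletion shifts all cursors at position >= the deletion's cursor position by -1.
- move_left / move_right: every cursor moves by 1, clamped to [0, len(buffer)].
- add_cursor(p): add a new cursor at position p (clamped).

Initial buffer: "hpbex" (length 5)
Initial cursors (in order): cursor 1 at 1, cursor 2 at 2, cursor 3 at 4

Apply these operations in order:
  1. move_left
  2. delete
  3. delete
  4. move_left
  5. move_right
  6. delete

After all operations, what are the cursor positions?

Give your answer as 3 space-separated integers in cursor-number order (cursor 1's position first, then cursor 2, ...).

Answer: 0 0 0

Derivation:
After op 1 (move_left): buffer="hpbex" (len 5), cursors c1@0 c2@1 c3@3, authorship .....
After op 2 (delete): buffer="pex" (len 3), cursors c1@0 c2@0 c3@1, authorship ...
After op 3 (delete): buffer="ex" (len 2), cursors c1@0 c2@0 c3@0, authorship ..
After op 4 (move_left): buffer="ex" (len 2), cursors c1@0 c2@0 c3@0, authorship ..
After op 5 (move_right): buffer="ex" (len 2), cursors c1@1 c2@1 c3@1, authorship ..
After op 6 (delete): buffer="x" (len 1), cursors c1@0 c2@0 c3@0, authorship .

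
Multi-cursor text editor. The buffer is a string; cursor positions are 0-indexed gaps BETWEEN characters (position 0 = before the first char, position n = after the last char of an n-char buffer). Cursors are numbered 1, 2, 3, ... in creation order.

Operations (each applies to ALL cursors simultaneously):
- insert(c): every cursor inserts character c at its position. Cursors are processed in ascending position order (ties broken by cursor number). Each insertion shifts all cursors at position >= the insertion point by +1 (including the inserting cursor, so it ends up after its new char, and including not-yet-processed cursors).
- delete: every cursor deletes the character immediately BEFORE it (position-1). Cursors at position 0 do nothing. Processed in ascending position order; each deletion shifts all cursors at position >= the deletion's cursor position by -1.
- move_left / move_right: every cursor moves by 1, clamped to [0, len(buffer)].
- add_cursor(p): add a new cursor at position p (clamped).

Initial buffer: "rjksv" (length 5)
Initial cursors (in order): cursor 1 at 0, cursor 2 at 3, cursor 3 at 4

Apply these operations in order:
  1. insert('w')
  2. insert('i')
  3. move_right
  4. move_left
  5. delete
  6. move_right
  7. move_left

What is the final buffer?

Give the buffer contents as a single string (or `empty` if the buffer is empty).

Answer: wrjkwswv

Derivation:
After op 1 (insert('w')): buffer="wrjkwswv" (len 8), cursors c1@1 c2@5 c3@7, authorship 1...2.3.
After op 2 (insert('i')): buffer="wirjkwiswiv" (len 11), cursors c1@2 c2@7 c3@10, authorship 11...22.33.
After op 3 (move_right): buffer="wirjkwiswiv" (len 11), cursors c1@3 c2@8 c3@11, authorship 11...22.33.
After op 4 (move_left): buffer="wirjkwiswiv" (len 11), cursors c1@2 c2@7 c3@10, authorship 11...22.33.
After op 5 (delete): buffer="wrjkwswv" (len 8), cursors c1@1 c2@5 c3@7, authorship 1...2.3.
After op 6 (move_right): buffer="wrjkwswv" (len 8), cursors c1@2 c2@6 c3@8, authorship 1...2.3.
After op 7 (move_left): buffer="wrjkwswv" (len 8), cursors c1@1 c2@5 c3@7, authorship 1...2.3.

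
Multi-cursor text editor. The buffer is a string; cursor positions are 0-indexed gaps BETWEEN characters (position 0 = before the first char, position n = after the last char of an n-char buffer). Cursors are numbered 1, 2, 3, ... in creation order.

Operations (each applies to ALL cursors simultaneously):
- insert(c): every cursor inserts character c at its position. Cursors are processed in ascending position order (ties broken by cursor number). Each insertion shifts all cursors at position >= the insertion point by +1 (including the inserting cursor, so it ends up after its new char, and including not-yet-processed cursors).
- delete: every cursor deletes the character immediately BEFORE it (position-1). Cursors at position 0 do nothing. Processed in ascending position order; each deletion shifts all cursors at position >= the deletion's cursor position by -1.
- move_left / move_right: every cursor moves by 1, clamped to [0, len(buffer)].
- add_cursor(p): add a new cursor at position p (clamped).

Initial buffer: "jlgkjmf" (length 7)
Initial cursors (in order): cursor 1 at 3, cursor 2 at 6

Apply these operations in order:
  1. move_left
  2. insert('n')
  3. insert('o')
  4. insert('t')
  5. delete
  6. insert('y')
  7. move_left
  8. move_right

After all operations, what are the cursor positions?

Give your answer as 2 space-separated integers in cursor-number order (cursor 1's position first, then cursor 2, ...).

After op 1 (move_left): buffer="jlgkjmf" (len 7), cursors c1@2 c2@5, authorship .......
After op 2 (insert('n')): buffer="jlngkjnmf" (len 9), cursors c1@3 c2@7, authorship ..1...2..
After op 3 (insert('o')): buffer="jlnogkjnomf" (len 11), cursors c1@4 c2@9, authorship ..11...22..
After op 4 (insert('t')): buffer="jlnotgkjnotmf" (len 13), cursors c1@5 c2@11, authorship ..111...222..
After op 5 (delete): buffer="jlnogkjnomf" (len 11), cursors c1@4 c2@9, authorship ..11...22..
After op 6 (insert('y')): buffer="jlnoygkjnoymf" (len 13), cursors c1@5 c2@11, authorship ..111...222..
After op 7 (move_left): buffer="jlnoygkjnoymf" (len 13), cursors c1@4 c2@10, authorship ..111...222..
After op 8 (move_right): buffer="jlnoygkjnoymf" (len 13), cursors c1@5 c2@11, authorship ..111...222..

Answer: 5 11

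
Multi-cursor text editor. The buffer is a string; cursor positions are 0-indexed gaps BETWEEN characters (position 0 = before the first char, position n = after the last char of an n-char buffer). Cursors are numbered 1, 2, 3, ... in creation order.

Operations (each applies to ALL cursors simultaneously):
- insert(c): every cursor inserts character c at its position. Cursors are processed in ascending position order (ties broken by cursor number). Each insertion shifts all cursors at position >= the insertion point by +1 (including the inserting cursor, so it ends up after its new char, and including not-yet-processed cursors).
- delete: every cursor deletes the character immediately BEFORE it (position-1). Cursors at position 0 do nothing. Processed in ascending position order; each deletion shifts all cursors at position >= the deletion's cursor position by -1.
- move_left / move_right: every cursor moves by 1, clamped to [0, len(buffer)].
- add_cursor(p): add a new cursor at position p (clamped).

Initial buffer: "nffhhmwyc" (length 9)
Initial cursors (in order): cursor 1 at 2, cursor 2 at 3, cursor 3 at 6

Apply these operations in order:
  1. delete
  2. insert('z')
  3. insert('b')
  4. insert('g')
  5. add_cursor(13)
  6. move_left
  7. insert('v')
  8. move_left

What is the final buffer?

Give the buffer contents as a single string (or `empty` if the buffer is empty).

After op 1 (delete): buffer="nhhwyc" (len 6), cursors c1@1 c2@1 c3@3, authorship ......
After op 2 (insert('z')): buffer="nzzhhzwyc" (len 9), cursors c1@3 c2@3 c3@6, authorship .12..3...
After op 3 (insert('b')): buffer="nzzbbhhzbwyc" (len 12), cursors c1@5 c2@5 c3@9, authorship .1212..33...
After op 4 (insert('g')): buffer="nzzbbgghhzbgwyc" (len 15), cursors c1@7 c2@7 c3@12, authorship .121212..333...
After op 5 (add_cursor(13)): buffer="nzzbbgghhzbgwyc" (len 15), cursors c1@7 c2@7 c3@12 c4@13, authorship .121212..333...
After op 6 (move_left): buffer="nzzbbgghhzbgwyc" (len 15), cursors c1@6 c2@6 c3@11 c4@12, authorship .121212..333...
After op 7 (insert('v')): buffer="nzzbbgvvghhzbvgvwyc" (len 19), cursors c1@8 c2@8 c3@14 c4@16, authorship .12121122..33334...
After op 8 (move_left): buffer="nzzbbgvvghhzbvgvwyc" (len 19), cursors c1@7 c2@7 c3@13 c4@15, authorship .12121122..33334...

Answer: nzzbbgvvghhzbvgvwyc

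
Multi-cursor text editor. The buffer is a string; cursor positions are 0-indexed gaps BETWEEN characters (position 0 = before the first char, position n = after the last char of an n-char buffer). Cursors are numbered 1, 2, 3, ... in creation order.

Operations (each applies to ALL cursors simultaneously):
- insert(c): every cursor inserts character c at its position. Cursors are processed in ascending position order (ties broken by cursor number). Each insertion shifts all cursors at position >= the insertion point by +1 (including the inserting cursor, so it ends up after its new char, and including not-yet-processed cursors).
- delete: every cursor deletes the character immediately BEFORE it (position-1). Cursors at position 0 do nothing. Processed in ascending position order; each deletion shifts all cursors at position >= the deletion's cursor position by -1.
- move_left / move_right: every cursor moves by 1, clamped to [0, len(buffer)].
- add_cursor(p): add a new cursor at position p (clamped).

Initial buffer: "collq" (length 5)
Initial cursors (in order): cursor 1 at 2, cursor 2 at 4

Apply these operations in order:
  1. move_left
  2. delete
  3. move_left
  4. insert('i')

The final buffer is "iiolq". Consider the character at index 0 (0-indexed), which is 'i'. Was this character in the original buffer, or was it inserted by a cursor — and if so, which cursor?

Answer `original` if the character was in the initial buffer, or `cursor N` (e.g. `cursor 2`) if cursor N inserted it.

After op 1 (move_left): buffer="collq" (len 5), cursors c1@1 c2@3, authorship .....
After op 2 (delete): buffer="olq" (len 3), cursors c1@0 c2@1, authorship ...
After op 3 (move_left): buffer="olq" (len 3), cursors c1@0 c2@0, authorship ...
After op 4 (insert('i')): buffer="iiolq" (len 5), cursors c1@2 c2@2, authorship 12...
Authorship (.=original, N=cursor N): 1 2 . . .
Index 0: author = 1

Answer: cursor 1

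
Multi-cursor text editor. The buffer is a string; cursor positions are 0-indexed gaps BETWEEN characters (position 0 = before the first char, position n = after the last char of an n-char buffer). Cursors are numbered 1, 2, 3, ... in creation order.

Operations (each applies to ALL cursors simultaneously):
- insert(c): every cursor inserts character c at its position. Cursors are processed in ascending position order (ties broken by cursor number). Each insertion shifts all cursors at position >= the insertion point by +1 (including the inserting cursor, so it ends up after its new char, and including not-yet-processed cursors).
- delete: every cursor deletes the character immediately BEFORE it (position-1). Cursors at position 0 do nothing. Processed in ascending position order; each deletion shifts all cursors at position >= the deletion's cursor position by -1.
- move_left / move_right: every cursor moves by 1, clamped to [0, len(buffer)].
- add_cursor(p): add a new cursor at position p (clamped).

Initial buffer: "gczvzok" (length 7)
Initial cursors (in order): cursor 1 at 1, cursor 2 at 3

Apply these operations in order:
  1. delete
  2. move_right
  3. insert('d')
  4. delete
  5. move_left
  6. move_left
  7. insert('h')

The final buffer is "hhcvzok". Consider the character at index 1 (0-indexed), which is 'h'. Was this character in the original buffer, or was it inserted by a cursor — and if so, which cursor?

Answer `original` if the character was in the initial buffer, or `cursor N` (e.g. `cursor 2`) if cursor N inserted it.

Answer: cursor 2

Derivation:
After op 1 (delete): buffer="cvzok" (len 5), cursors c1@0 c2@1, authorship .....
After op 2 (move_right): buffer="cvzok" (len 5), cursors c1@1 c2@2, authorship .....
After op 3 (insert('d')): buffer="cdvdzok" (len 7), cursors c1@2 c2@4, authorship .1.2...
After op 4 (delete): buffer="cvzok" (len 5), cursors c1@1 c2@2, authorship .....
After op 5 (move_left): buffer="cvzok" (len 5), cursors c1@0 c2@1, authorship .....
After op 6 (move_left): buffer="cvzok" (len 5), cursors c1@0 c2@0, authorship .....
After op 7 (insert('h')): buffer="hhcvzok" (len 7), cursors c1@2 c2@2, authorship 12.....
Authorship (.=original, N=cursor N): 1 2 . . . . .
Index 1: author = 2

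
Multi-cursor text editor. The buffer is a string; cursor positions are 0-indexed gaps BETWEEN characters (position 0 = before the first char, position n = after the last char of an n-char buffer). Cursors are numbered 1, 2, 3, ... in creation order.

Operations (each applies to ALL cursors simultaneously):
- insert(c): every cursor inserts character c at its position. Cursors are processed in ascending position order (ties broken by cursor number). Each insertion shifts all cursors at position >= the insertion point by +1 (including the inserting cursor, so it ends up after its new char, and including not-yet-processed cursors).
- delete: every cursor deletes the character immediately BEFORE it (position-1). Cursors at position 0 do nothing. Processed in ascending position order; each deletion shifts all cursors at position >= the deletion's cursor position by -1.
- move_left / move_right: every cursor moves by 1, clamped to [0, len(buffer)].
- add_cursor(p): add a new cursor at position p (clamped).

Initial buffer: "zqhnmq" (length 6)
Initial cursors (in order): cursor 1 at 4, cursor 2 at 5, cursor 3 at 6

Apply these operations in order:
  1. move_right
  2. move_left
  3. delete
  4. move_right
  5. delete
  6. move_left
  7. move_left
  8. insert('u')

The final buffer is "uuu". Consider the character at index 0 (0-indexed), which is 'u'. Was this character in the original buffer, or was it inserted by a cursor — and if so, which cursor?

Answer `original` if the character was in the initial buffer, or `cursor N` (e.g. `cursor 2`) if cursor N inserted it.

Answer: cursor 1

Derivation:
After op 1 (move_right): buffer="zqhnmq" (len 6), cursors c1@5 c2@6 c3@6, authorship ......
After op 2 (move_left): buffer="zqhnmq" (len 6), cursors c1@4 c2@5 c3@5, authorship ......
After op 3 (delete): buffer="zqq" (len 3), cursors c1@2 c2@2 c3@2, authorship ...
After op 4 (move_right): buffer="zqq" (len 3), cursors c1@3 c2@3 c3@3, authorship ...
After op 5 (delete): buffer="" (len 0), cursors c1@0 c2@0 c3@0, authorship 
After op 6 (move_left): buffer="" (len 0), cursors c1@0 c2@0 c3@0, authorship 
After op 7 (move_left): buffer="" (len 0), cursors c1@0 c2@0 c3@0, authorship 
After op 8 (insert('u')): buffer="uuu" (len 3), cursors c1@3 c2@3 c3@3, authorship 123
Authorship (.=original, N=cursor N): 1 2 3
Index 0: author = 1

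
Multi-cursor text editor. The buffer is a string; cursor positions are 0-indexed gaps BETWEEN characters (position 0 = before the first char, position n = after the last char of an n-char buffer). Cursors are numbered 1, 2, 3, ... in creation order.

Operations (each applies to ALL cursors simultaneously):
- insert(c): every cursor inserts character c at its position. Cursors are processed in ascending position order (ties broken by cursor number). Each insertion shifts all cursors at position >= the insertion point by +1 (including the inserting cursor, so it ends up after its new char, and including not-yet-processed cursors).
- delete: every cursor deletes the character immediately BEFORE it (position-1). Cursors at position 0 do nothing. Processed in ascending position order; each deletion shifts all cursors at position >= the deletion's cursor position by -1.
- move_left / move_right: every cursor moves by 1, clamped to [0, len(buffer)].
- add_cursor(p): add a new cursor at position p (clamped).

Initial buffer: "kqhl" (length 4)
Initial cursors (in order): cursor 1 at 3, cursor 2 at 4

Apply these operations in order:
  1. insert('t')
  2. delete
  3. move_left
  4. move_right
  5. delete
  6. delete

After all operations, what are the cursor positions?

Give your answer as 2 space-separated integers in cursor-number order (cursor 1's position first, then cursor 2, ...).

After op 1 (insert('t')): buffer="kqhtlt" (len 6), cursors c1@4 c2@6, authorship ...1.2
After op 2 (delete): buffer="kqhl" (len 4), cursors c1@3 c2@4, authorship ....
After op 3 (move_left): buffer="kqhl" (len 4), cursors c1@2 c2@3, authorship ....
After op 4 (move_right): buffer="kqhl" (len 4), cursors c1@3 c2@4, authorship ....
After op 5 (delete): buffer="kq" (len 2), cursors c1@2 c2@2, authorship ..
After op 6 (delete): buffer="" (len 0), cursors c1@0 c2@0, authorship 

Answer: 0 0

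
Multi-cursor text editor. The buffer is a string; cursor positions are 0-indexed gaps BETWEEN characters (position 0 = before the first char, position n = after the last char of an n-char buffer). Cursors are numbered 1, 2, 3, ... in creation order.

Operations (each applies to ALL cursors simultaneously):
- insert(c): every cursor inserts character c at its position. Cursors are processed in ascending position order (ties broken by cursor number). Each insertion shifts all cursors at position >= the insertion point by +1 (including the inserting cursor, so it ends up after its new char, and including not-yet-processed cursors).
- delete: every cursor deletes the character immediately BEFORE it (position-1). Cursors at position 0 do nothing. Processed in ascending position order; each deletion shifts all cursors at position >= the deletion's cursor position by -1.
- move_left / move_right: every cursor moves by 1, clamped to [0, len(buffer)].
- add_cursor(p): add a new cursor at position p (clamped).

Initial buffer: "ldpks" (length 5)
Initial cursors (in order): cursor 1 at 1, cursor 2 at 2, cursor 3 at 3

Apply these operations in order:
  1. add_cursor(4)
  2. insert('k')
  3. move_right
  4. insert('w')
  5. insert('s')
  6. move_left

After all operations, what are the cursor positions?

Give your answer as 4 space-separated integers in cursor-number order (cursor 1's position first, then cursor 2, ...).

After op 1 (add_cursor(4)): buffer="ldpks" (len 5), cursors c1@1 c2@2 c3@3 c4@4, authorship .....
After op 2 (insert('k')): buffer="lkdkpkkks" (len 9), cursors c1@2 c2@4 c3@6 c4@8, authorship .1.2.3.4.
After op 3 (move_right): buffer="lkdkpkkks" (len 9), cursors c1@3 c2@5 c3@7 c4@9, authorship .1.2.3.4.
After op 4 (insert('w')): buffer="lkdwkpwkkwksw" (len 13), cursors c1@4 c2@7 c3@10 c4@13, authorship .1.12.23.34.4
After op 5 (insert('s')): buffer="lkdwskpwskkwsksws" (len 17), cursors c1@5 c2@9 c3@13 c4@17, authorship .1.112.223.334.44
After op 6 (move_left): buffer="lkdwskpwskkwsksws" (len 17), cursors c1@4 c2@8 c3@12 c4@16, authorship .1.112.223.334.44

Answer: 4 8 12 16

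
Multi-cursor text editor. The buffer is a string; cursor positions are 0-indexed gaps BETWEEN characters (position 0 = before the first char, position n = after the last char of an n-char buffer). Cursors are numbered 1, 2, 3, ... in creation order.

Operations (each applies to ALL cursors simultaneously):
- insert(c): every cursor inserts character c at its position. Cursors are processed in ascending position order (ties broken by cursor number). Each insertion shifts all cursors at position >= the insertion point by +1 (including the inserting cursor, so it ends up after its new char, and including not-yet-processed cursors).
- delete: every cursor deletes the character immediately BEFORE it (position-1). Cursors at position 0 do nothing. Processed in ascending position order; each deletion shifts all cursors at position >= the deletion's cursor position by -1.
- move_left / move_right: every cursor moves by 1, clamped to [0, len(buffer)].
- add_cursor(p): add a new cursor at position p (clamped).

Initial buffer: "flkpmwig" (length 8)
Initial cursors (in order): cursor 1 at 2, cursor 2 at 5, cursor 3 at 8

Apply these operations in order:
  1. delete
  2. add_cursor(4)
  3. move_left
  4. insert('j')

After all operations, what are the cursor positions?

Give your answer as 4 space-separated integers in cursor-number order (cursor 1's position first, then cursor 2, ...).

Answer: 1 4 8 6

Derivation:
After op 1 (delete): buffer="fkpwi" (len 5), cursors c1@1 c2@3 c3@5, authorship .....
After op 2 (add_cursor(4)): buffer="fkpwi" (len 5), cursors c1@1 c2@3 c4@4 c3@5, authorship .....
After op 3 (move_left): buffer="fkpwi" (len 5), cursors c1@0 c2@2 c4@3 c3@4, authorship .....
After op 4 (insert('j')): buffer="jfkjpjwji" (len 9), cursors c1@1 c2@4 c4@6 c3@8, authorship 1..2.4.3.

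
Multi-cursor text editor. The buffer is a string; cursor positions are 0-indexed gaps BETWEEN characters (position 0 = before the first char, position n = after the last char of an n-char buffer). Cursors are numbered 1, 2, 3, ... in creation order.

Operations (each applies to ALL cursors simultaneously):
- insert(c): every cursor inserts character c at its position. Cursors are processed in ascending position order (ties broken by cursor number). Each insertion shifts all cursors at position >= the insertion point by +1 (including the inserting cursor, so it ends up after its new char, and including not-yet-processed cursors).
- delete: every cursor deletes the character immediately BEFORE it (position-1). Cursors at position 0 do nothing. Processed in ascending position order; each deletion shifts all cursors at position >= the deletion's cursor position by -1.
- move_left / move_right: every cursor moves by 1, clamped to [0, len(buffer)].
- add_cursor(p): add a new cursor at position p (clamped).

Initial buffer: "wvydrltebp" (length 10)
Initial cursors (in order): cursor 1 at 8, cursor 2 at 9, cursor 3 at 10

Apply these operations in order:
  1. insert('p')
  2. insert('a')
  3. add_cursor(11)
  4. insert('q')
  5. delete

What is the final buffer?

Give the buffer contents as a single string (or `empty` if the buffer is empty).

After op 1 (insert('p')): buffer="wvydrltepbppp" (len 13), cursors c1@9 c2@11 c3@13, authorship ........1.2.3
After op 2 (insert('a')): buffer="wvydrltepabpappa" (len 16), cursors c1@10 c2@13 c3@16, authorship ........11.22.33
After op 3 (add_cursor(11)): buffer="wvydrltepabpappa" (len 16), cursors c1@10 c4@11 c2@13 c3@16, authorship ........11.22.33
After op 4 (insert('q')): buffer="wvydrltepaqbqpaqppaq" (len 20), cursors c1@11 c4@13 c2@16 c3@20, authorship ........111.4222.333
After op 5 (delete): buffer="wvydrltepabpappa" (len 16), cursors c1@10 c4@11 c2@13 c3@16, authorship ........11.22.33

Answer: wvydrltepabpappa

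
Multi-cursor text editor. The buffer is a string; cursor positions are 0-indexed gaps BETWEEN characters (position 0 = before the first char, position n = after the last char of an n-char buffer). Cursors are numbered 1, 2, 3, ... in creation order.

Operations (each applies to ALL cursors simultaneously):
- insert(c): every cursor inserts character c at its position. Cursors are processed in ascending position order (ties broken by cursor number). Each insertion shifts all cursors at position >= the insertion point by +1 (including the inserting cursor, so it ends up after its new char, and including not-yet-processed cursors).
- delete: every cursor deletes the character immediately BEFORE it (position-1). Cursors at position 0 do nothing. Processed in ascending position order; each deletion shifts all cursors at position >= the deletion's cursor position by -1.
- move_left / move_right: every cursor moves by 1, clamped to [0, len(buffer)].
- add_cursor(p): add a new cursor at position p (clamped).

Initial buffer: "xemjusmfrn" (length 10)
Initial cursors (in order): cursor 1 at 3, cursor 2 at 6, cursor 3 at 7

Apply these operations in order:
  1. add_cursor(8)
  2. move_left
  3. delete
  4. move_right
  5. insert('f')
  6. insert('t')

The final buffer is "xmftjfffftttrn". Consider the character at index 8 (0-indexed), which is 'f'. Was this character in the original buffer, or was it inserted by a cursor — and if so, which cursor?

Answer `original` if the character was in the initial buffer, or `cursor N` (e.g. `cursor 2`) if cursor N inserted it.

After op 1 (add_cursor(8)): buffer="xemjusmfrn" (len 10), cursors c1@3 c2@6 c3@7 c4@8, authorship ..........
After op 2 (move_left): buffer="xemjusmfrn" (len 10), cursors c1@2 c2@5 c3@6 c4@7, authorship ..........
After op 3 (delete): buffer="xmjfrn" (len 6), cursors c1@1 c2@3 c3@3 c4@3, authorship ......
After op 4 (move_right): buffer="xmjfrn" (len 6), cursors c1@2 c2@4 c3@4 c4@4, authorship ......
After op 5 (insert('f')): buffer="xmfjffffrn" (len 10), cursors c1@3 c2@8 c3@8 c4@8, authorship ..1..234..
After op 6 (insert('t')): buffer="xmftjfffftttrn" (len 14), cursors c1@4 c2@12 c3@12 c4@12, authorship ..11..234234..
Authorship (.=original, N=cursor N): . . 1 1 . . 2 3 4 2 3 4 . .
Index 8: author = 4

Answer: cursor 4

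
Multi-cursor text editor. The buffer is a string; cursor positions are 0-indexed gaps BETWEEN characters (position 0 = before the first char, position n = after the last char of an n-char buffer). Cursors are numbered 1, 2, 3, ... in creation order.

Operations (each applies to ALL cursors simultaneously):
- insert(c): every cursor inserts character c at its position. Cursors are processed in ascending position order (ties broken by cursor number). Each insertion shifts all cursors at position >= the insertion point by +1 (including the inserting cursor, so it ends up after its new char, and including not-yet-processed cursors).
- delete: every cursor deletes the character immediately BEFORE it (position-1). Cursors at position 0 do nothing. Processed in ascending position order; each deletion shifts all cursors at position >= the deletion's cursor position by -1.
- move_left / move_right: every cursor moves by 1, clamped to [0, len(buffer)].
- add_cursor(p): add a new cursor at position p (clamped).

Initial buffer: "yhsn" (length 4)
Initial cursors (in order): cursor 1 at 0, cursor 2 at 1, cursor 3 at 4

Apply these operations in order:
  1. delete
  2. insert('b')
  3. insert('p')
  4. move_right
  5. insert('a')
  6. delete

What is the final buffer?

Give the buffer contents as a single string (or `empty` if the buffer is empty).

Answer: bbpphsbp

Derivation:
After op 1 (delete): buffer="hs" (len 2), cursors c1@0 c2@0 c3@2, authorship ..
After op 2 (insert('b')): buffer="bbhsb" (len 5), cursors c1@2 c2@2 c3@5, authorship 12..3
After op 3 (insert('p')): buffer="bbpphsbp" (len 8), cursors c1@4 c2@4 c3@8, authorship 1212..33
After op 4 (move_right): buffer="bbpphsbp" (len 8), cursors c1@5 c2@5 c3@8, authorship 1212..33
After op 5 (insert('a')): buffer="bbpphaasbpa" (len 11), cursors c1@7 c2@7 c3@11, authorship 1212.12.333
After op 6 (delete): buffer="bbpphsbp" (len 8), cursors c1@5 c2@5 c3@8, authorship 1212..33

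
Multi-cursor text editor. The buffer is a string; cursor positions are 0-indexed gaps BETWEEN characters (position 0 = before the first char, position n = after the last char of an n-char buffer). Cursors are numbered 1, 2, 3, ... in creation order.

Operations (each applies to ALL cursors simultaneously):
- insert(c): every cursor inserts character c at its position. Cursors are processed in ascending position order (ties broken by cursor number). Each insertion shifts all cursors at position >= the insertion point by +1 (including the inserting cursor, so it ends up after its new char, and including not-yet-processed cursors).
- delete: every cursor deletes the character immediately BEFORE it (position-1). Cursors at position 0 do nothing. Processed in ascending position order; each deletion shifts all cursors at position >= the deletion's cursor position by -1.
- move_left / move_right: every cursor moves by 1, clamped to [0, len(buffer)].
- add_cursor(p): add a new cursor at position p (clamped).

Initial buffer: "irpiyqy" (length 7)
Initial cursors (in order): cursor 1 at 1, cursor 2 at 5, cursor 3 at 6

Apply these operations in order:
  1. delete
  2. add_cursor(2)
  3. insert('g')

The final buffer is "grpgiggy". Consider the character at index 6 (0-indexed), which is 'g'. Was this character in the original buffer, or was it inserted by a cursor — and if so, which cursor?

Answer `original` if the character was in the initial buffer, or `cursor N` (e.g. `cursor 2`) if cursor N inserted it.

Answer: cursor 3

Derivation:
After op 1 (delete): buffer="rpiy" (len 4), cursors c1@0 c2@3 c3@3, authorship ....
After op 2 (add_cursor(2)): buffer="rpiy" (len 4), cursors c1@0 c4@2 c2@3 c3@3, authorship ....
After op 3 (insert('g')): buffer="grpgiggy" (len 8), cursors c1@1 c4@4 c2@7 c3@7, authorship 1..4.23.
Authorship (.=original, N=cursor N): 1 . . 4 . 2 3 .
Index 6: author = 3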